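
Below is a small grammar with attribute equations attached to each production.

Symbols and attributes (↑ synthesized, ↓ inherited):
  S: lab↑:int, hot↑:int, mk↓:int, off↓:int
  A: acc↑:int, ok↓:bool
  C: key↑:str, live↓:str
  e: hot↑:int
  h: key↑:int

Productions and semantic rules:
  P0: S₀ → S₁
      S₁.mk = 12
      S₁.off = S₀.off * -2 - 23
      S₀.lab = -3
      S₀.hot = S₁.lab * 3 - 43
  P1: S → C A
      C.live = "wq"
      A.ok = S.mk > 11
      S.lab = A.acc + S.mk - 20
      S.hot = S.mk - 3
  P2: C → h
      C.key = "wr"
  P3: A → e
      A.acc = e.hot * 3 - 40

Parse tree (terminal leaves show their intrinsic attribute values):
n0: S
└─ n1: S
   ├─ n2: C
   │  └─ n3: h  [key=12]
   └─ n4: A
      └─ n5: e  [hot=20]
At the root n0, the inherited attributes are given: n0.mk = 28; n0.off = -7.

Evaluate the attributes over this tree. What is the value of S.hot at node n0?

1. n0.mk = 28  [given at root]
2. n0.off = -7  [given at root]
3. n1.mk = 12  [12]
4. n1.off = -9  [S₀.off * -2 - 23]
5. n2.live = "wq"  ["wq"]
6. n3.key = 12  [terminal]
7. n2.key = "wr"  ["wr"]
8. n4.ok = true  [S.mk > 11]
9. n5.hot = 20  [terminal]
10. n4.acc = 20  [e.hot * 3 - 40]
11. n1.lab = 12  [A.acc + S.mk - 20]
12. n1.hot = 9  [S.mk - 3]
13. n0.lab = -3  [-3]
14. n0.hot = -7  [S₁.lab * 3 - 43]

-7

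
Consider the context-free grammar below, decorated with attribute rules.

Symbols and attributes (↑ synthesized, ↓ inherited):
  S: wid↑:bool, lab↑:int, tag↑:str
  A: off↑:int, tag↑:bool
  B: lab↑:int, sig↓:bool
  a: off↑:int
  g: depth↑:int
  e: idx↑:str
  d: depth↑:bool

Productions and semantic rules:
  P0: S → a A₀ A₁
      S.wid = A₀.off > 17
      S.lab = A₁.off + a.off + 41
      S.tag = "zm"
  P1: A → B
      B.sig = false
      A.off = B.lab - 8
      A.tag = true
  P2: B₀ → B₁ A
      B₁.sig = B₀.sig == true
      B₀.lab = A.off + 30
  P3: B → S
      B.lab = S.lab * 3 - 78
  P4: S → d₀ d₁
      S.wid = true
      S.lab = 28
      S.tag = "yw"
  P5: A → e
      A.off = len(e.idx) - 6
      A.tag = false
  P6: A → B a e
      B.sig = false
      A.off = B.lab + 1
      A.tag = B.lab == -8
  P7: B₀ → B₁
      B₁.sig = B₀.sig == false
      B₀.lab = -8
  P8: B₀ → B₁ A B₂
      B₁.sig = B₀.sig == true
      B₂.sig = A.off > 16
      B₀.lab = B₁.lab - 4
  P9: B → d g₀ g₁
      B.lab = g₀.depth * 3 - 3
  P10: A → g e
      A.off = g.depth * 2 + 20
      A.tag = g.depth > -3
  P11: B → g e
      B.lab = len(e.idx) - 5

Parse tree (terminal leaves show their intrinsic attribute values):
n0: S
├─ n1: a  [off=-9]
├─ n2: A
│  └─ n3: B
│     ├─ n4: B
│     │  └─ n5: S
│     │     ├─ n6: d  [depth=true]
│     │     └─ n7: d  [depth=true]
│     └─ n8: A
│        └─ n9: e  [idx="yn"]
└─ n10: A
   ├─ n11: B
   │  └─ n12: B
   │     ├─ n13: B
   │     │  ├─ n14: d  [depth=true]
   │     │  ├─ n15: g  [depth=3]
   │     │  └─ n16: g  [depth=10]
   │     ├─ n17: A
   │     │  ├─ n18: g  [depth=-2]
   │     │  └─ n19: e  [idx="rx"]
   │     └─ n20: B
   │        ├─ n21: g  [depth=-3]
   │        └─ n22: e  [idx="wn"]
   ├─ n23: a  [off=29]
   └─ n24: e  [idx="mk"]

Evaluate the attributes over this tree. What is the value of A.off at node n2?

1. n1.off = -9  [terminal]
2. n3.sig = false  [false]
3. n4.sig = false  [B₀.sig == true]
4. n6.depth = true  [terminal]
5. n7.depth = true  [terminal]
6. n5.wid = true  [true]
7. n5.lab = 28  [28]
8. n5.tag = "yw"  ["yw"]
9. n4.lab = 6  [S.lab * 3 - 78]
10. n9.idx = "yn"  [terminal]
11. n8.off = -4  [len(e.idx) - 6]
12. n8.tag = false  [false]
13. n3.lab = 26  [A.off + 30]
14. n2.off = 18  [B.lab - 8]
15. n2.tag = true  [true]
16. n11.sig = false  [false]
17. n12.sig = true  [B₀.sig == false]
18. n13.sig = true  [B₀.sig == true]
19. n14.depth = true  [terminal]
20. n15.depth = 3  [terminal]
21. n16.depth = 10  [terminal]
22. n13.lab = 6  [g₀.depth * 3 - 3]
23. n18.depth = -2  [terminal]
24. n19.idx = "rx"  [terminal]
25. n17.off = 16  [g.depth * 2 + 20]
26. n17.tag = true  [g.depth > -3]
27. n20.sig = false  [A.off > 16]
28. n21.depth = -3  [terminal]
29. n22.idx = "wn"  [terminal]
30. n20.lab = -3  [len(e.idx) - 5]
31. n12.lab = 2  [B₁.lab - 4]
32. n11.lab = -8  [-8]
33. n23.off = 29  [terminal]
34. n24.idx = "mk"  [terminal]
35. n10.off = -7  [B.lab + 1]
36. n10.tag = true  [B.lab == -8]
37. n0.wid = true  [A₀.off > 17]
38. n0.lab = 25  [A₁.off + a.off + 41]
39. n0.tag = "zm"  ["zm"]

18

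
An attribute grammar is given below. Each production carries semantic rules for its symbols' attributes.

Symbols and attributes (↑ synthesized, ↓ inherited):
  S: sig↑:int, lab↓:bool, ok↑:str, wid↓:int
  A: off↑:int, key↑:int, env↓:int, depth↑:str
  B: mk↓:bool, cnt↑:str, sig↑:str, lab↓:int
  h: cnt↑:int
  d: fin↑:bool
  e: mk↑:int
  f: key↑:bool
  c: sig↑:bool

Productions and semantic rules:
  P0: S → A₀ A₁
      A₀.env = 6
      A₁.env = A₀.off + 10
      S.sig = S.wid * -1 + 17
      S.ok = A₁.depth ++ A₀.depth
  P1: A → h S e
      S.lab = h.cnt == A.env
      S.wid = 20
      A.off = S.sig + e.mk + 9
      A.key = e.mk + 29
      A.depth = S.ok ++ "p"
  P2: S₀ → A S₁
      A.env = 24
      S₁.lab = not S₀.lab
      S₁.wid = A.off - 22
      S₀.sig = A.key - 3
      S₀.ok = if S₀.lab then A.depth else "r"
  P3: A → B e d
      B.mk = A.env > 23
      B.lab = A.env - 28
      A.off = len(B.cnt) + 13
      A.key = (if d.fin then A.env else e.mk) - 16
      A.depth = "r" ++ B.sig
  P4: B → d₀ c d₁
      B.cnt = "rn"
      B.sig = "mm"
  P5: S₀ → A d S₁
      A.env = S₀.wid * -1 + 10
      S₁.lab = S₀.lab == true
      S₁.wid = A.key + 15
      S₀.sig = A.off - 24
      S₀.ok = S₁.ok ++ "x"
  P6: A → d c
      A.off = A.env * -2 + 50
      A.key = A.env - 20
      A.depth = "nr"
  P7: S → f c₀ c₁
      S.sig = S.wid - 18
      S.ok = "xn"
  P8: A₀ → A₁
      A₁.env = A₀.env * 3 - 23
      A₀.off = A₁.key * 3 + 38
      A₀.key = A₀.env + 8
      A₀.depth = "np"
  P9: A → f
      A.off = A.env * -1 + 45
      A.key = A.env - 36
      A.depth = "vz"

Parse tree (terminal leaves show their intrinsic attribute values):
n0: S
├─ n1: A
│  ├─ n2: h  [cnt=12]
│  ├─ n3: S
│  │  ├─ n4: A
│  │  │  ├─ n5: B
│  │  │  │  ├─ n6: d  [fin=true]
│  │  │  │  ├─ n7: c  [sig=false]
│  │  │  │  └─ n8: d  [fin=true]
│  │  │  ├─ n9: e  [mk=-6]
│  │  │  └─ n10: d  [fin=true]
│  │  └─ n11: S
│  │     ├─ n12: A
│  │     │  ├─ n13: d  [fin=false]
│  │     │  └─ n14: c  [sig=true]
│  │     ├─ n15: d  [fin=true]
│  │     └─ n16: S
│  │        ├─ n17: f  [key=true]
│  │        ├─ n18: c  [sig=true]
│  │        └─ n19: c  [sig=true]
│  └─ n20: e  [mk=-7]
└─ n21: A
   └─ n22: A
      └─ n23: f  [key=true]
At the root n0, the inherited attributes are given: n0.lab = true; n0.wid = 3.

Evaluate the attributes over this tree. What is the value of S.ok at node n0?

1. n0.lab = true  [given at root]
2. n0.wid = 3  [given at root]
3. n1.env = 6  [6]
4. n2.cnt = 12  [terminal]
5. n3.lab = false  [h.cnt == A.env]
6. n3.wid = 20  [20]
7. n4.env = 24  [24]
8. n5.mk = true  [A.env > 23]
9. n5.lab = -4  [A.env - 28]
10. n6.fin = true  [terminal]
11. n7.sig = false  [terminal]
12. n8.fin = true  [terminal]
13. n5.cnt = "rn"  ["rn"]
14. n5.sig = "mm"  ["mm"]
15. n9.mk = -6  [terminal]
16. n10.fin = true  [terminal]
17. n4.off = 15  [len(B.cnt) + 13]
18. n4.key = 8  [(if d.fin then A.env else e.mk) - 16]
19. n4.depth = "rmm"  ["r" ++ B.sig]
20. n11.lab = true  [not S₀.lab]
21. n11.wid = -7  [A.off - 22]
22. n12.env = 17  [S₀.wid * -1 + 10]
23. n13.fin = false  [terminal]
24. n14.sig = true  [terminal]
25. n12.off = 16  [A.env * -2 + 50]
26. n12.key = -3  [A.env - 20]
27. n12.depth = "nr"  ["nr"]
28. n15.fin = true  [terminal]
29. n16.lab = true  [S₀.lab == true]
30. n16.wid = 12  [A.key + 15]
31. n17.key = true  [terminal]
32. n18.sig = true  [terminal]
33. n19.sig = true  [terminal]
34. n16.sig = -6  [S.wid - 18]
35. n16.ok = "xn"  ["xn"]
36. n11.sig = -8  [A.off - 24]
37. n11.ok = "xnx"  [S₁.ok ++ "x"]
38. n3.sig = 5  [A.key - 3]
39. n3.ok = "r"  [if S₀.lab then A.depth else "r"]
40. n20.mk = -7  [terminal]
41. n1.off = 7  [S.sig + e.mk + 9]
42. n1.key = 22  [e.mk + 29]
43. n1.depth = "rp"  [S.ok ++ "p"]
44. n21.env = 17  [A₀.off + 10]
45. n22.env = 28  [A₀.env * 3 - 23]
46. n23.key = true  [terminal]
47. n22.off = 17  [A.env * -1 + 45]
48. n22.key = -8  [A.env - 36]
49. n22.depth = "vz"  ["vz"]
50. n21.off = 14  [A₁.key * 3 + 38]
51. n21.key = 25  [A₀.env + 8]
52. n21.depth = "np"  ["np"]
53. n0.sig = 14  [S.wid * -1 + 17]
54. n0.ok = "nprp"  [A₁.depth ++ A₀.depth]

"nprp"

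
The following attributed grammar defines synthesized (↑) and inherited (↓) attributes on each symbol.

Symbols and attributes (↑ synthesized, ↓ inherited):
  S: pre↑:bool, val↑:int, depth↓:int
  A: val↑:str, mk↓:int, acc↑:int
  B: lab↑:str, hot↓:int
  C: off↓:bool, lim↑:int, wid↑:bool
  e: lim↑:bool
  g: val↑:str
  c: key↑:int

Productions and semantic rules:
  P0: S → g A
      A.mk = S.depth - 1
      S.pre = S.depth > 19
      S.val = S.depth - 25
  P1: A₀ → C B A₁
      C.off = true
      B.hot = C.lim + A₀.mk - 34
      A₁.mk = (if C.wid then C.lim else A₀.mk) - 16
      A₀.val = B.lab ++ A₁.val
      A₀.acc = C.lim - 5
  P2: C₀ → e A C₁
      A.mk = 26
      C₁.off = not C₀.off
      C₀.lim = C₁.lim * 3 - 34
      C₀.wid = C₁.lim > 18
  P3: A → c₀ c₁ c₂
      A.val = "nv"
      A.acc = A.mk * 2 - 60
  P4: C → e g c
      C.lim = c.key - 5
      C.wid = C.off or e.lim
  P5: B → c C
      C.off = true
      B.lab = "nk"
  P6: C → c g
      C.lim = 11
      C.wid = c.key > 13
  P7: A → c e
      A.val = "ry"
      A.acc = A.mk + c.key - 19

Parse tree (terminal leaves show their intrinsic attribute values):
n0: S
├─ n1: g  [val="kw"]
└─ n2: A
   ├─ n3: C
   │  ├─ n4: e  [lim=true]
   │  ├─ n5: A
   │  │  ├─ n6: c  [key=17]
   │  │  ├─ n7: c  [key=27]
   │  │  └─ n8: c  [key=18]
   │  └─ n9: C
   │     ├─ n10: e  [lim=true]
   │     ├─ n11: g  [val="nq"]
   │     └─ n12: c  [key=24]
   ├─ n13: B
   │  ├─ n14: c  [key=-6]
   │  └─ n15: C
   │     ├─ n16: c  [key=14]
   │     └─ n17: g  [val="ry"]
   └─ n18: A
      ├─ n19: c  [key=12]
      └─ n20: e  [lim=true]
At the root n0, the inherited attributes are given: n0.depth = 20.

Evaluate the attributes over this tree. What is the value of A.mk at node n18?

7

1. n0.depth = 20  [given at root]
2. n1.val = "kw"  [terminal]
3. n2.mk = 19  [S.depth - 1]
4. n3.off = true  [true]
5. n4.lim = true  [terminal]
6. n5.mk = 26  [26]
7. n6.key = 17  [terminal]
8. n7.key = 27  [terminal]
9. n8.key = 18  [terminal]
10. n5.val = "nv"  ["nv"]
11. n5.acc = -8  [A.mk * 2 - 60]
12. n9.off = false  [not C₀.off]
13. n10.lim = true  [terminal]
14. n11.val = "nq"  [terminal]
15. n12.key = 24  [terminal]
16. n9.lim = 19  [c.key - 5]
17. n9.wid = true  [C.off or e.lim]
18. n3.lim = 23  [C₁.lim * 3 - 34]
19. n3.wid = true  [C₁.lim > 18]
20. n13.hot = 8  [C.lim + A₀.mk - 34]
21. n14.key = -6  [terminal]
22. n15.off = true  [true]
23. n16.key = 14  [terminal]
24. n17.val = "ry"  [terminal]
25. n15.lim = 11  [11]
26. n15.wid = true  [c.key > 13]
27. n13.lab = "nk"  ["nk"]
28. n18.mk = 7  [(if C.wid then C.lim else A₀.mk) - 16]
29. n19.key = 12  [terminal]
30. n20.lim = true  [terminal]
31. n18.val = "ry"  ["ry"]
32. n18.acc = 0  [A.mk + c.key - 19]
33. n2.val = "nkry"  [B.lab ++ A₁.val]
34. n2.acc = 18  [C.lim - 5]
35. n0.pre = true  [S.depth > 19]
36. n0.val = -5  [S.depth - 25]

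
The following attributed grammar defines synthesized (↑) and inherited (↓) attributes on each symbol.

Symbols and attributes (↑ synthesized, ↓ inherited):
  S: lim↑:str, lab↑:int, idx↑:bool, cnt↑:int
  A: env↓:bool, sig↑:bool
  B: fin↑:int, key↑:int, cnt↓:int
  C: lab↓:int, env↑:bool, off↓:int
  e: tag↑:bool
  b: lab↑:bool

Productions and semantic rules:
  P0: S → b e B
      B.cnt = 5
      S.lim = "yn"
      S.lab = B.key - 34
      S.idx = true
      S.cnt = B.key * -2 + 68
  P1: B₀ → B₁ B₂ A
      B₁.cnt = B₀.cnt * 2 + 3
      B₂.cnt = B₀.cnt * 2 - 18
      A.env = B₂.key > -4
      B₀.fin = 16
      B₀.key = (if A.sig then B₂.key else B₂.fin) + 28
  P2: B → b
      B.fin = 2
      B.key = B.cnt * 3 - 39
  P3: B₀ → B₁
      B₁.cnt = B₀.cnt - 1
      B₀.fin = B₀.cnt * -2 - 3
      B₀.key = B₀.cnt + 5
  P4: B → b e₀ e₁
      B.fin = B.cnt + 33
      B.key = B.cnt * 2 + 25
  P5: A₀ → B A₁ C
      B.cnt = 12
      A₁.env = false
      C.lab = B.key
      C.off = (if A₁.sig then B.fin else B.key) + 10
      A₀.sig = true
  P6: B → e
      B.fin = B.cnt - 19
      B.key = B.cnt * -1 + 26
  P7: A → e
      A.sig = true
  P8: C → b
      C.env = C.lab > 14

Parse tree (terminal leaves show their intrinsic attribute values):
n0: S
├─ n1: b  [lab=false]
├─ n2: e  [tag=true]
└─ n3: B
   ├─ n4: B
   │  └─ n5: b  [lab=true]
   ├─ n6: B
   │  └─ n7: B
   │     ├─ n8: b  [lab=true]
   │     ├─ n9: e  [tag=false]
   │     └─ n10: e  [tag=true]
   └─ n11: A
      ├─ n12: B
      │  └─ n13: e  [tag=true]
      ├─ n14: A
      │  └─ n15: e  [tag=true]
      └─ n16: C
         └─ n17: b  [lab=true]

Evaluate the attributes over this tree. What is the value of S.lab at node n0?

1. n1.lab = false  [terminal]
2. n2.tag = true  [terminal]
3. n3.cnt = 5  [5]
4. n4.cnt = 13  [B₀.cnt * 2 + 3]
5. n5.lab = true  [terminal]
6. n4.fin = 2  [2]
7. n4.key = 0  [B.cnt * 3 - 39]
8. n6.cnt = -8  [B₀.cnt * 2 - 18]
9. n7.cnt = -9  [B₀.cnt - 1]
10. n8.lab = true  [terminal]
11. n9.tag = false  [terminal]
12. n10.tag = true  [terminal]
13. n7.fin = 24  [B.cnt + 33]
14. n7.key = 7  [B.cnt * 2 + 25]
15. n6.fin = 13  [B₀.cnt * -2 - 3]
16. n6.key = -3  [B₀.cnt + 5]
17. n11.env = true  [B₂.key > -4]
18. n12.cnt = 12  [12]
19. n13.tag = true  [terminal]
20. n12.fin = -7  [B.cnt - 19]
21. n12.key = 14  [B.cnt * -1 + 26]
22. n14.env = false  [false]
23. n15.tag = true  [terminal]
24. n14.sig = true  [true]
25. n16.lab = 14  [B.key]
26. n16.off = 3  [(if A₁.sig then B.fin else B.key) + 10]
27. n17.lab = true  [terminal]
28. n16.env = false  [C.lab > 14]
29. n11.sig = true  [true]
30. n3.fin = 16  [16]
31. n3.key = 25  [(if A.sig then B₂.key else B₂.fin) + 28]
32. n0.lim = "yn"  ["yn"]
33. n0.lab = -9  [B.key - 34]
34. n0.idx = true  [true]
35. n0.cnt = 18  [B.key * -2 + 68]

-9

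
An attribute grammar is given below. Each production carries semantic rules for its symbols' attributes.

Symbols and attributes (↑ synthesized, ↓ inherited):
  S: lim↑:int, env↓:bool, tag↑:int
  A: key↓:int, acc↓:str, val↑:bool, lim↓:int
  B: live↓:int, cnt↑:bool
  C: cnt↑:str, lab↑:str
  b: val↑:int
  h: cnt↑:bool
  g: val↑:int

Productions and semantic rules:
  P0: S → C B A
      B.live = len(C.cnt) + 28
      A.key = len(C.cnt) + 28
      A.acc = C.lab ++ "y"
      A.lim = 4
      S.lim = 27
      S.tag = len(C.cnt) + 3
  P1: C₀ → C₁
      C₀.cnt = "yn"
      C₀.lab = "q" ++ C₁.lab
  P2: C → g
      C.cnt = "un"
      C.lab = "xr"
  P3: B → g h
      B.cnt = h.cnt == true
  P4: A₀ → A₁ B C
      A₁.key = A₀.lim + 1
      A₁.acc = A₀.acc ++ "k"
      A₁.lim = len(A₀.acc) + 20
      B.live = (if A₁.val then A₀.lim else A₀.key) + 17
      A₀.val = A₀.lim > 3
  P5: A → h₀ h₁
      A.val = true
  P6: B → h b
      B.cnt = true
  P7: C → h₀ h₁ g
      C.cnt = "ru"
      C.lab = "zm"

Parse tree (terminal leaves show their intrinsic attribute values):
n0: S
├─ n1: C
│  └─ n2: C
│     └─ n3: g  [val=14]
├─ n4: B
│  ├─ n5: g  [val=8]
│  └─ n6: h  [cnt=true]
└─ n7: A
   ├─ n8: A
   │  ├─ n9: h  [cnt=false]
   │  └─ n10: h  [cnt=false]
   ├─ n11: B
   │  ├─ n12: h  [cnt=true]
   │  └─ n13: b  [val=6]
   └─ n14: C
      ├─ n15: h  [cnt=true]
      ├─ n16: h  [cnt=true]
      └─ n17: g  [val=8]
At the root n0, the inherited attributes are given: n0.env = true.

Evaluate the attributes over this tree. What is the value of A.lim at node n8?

1. n0.env = true  [given at root]
2. n3.val = 14  [terminal]
3. n2.cnt = "un"  ["un"]
4. n2.lab = "xr"  ["xr"]
5. n1.cnt = "yn"  ["yn"]
6. n1.lab = "qxr"  ["q" ++ C₁.lab]
7. n4.live = 30  [len(C.cnt) + 28]
8. n5.val = 8  [terminal]
9. n6.cnt = true  [terminal]
10. n4.cnt = true  [h.cnt == true]
11. n7.key = 30  [len(C.cnt) + 28]
12. n7.acc = "qxry"  [C.lab ++ "y"]
13. n7.lim = 4  [4]
14. n8.key = 5  [A₀.lim + 1]
15. n8.acc = "qxryk"  [A₀.acc ++ "k"]
16. n8.lim = 24  [len(A₀.acc) + 20]
17. n9.cnt = false  [terminal]
18. n10.cnt = false  [terminal]
19. n8.val = true  [true]
20. n11.live = 21  [(if A₁.val then A₀.lim else A₀.key) + 17]
21. n12.cnt = true  [terminal]
22. n13.val = 6  [terminal]
23. n11.cnt = true  [true]
24. n15.cnt = true  [terminal]
25. n16.cnt = true  [terminal]
26. n17.val = 8  [terminal]
27. n14.cnt = "ru"  ["ru"]
28. n14.lab = "zm"  ["zm"]
29. n7.val = true  [A₀.lim > 3]
30. n0.lim = 27  [27]
31. n0.tag = 5  [len(C.cnt) + 3]

24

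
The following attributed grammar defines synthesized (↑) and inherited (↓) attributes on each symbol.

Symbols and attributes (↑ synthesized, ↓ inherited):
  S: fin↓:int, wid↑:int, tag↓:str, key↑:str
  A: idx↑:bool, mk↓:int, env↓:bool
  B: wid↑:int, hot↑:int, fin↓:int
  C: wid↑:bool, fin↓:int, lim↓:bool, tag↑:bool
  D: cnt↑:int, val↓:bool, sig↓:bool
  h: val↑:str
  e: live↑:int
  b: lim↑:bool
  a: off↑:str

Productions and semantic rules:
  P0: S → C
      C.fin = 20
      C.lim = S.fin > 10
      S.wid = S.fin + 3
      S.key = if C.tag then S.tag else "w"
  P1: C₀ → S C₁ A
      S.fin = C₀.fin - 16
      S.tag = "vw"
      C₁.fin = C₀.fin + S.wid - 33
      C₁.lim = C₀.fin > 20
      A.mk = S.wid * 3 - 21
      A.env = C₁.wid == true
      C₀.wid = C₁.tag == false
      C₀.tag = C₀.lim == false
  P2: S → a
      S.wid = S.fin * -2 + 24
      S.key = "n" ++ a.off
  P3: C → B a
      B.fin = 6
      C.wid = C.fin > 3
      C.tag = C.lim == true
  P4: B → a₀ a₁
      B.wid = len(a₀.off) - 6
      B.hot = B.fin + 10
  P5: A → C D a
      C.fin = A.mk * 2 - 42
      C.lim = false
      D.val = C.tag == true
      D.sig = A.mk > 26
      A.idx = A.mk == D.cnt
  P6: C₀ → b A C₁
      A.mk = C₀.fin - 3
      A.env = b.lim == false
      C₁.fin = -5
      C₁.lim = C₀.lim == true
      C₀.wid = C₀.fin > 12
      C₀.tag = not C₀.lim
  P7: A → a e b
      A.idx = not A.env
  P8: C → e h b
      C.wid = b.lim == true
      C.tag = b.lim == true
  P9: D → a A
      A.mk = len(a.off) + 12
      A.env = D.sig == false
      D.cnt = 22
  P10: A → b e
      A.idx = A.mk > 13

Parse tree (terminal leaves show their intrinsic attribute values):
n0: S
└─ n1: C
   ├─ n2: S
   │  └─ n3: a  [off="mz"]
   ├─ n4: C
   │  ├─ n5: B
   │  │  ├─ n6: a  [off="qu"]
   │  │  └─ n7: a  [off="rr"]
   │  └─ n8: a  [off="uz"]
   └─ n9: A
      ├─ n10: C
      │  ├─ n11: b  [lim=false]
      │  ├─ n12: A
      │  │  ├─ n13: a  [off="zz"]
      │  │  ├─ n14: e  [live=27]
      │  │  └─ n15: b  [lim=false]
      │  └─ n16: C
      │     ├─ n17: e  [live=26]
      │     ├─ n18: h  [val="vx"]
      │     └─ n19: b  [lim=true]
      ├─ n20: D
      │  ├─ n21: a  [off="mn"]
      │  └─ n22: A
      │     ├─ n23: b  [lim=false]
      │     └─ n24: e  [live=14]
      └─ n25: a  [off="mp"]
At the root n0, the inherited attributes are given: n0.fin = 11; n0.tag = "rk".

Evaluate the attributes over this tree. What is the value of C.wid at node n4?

1. n0.fin = 11  [given at root]
2. n0.tag = "rk"  [given at root]
3. n1.fin = 20  [20]
4. n1.lim = true  [S.fin > 10]
5. n2.fin = 4  [C₀.fin - 16]
6. n2.tag = "vw"  ["vw"]
7. n3.off = "mz"  [terminal]
8. n2.wid = 16  [S.fin * -2 + 24]
9. n2.key = "nmz"  ["n" ++ a.off]
10. n4.fin = 3  [C₀.fin + S.wid - 33]
11. n4.lim = false  [C₀.fin > 20]
12. n5.fin = 6  [6]
13. n6.off = "qu"  [terminal]
14. n7.off = "rr"  [terminal]
15. n5.wid = -4  [len(a₀.off) - 6]
16. n5.hot = 16  [B.fin + 10]
17. n8.off = "uz"  [terminal]
18. n4.wid = false  [C.fin > 3]
19. n4.tag = false  [C.lim == true]
20. n9.mk = 27  [S.wid * 3 - 21]
21. n9.env = false  [C₁.wid == true]
22. n10.fin = 12  [A.mk * 2 - 42]
23. n10.lim = false  [false]
24. n11.lim = false  [terminal]
25. n12.mk = 9  [C₀.fin - 3]
26. n12.env = true  [b.lim == false]
27. n13.off = "zz"  [terminal]
28. n14.live = 27  [terminal]
29. n15.lim = false  [terminal]
30. n12.idx = false  [not A.env]
31. n16.fin = -5  [-5]
32. n16.lim = false  [C₀.lim == true]
33. n17.live = 26  [terminal]
34. n18.val = "vx"  [terminal]
35. n19.lim = true  [terminal]
36. n16.wid = true  [b.lim == true]
37. n16.tag = true  [b.lim == true]
38. n10.wid = false  [C₀.fin > 12]
39. n10.tag = true  [not C₀.lim]
40. n20.val = true  [C.tag == true]
41. n20.sig = true  [A.mk > 26]
42. n21.off = "mn"  [terminal]
43. n22.mk = 14  [len(a.off) + 12]
44. n22.env = false  [D.sig == false]
45. n23.lim = false  [terminal]
46. n24.live = 14  [terminal]
47. n22.idx = true  [A.mk > 13]
48. n20.cnt = 22  [22]
49. n25.off = "mp"  [terminal]
50. n9.idx = false  [A.mk == D.cnt]
51. n1.wid = true  [C₁.tag == false]
52. n1.tag = false  [C₀.lim == false]
53. n0.wid = 14  [S.fin + 3]
54. n0.key = "w"  [if C.tag then S.tag else "w"]

false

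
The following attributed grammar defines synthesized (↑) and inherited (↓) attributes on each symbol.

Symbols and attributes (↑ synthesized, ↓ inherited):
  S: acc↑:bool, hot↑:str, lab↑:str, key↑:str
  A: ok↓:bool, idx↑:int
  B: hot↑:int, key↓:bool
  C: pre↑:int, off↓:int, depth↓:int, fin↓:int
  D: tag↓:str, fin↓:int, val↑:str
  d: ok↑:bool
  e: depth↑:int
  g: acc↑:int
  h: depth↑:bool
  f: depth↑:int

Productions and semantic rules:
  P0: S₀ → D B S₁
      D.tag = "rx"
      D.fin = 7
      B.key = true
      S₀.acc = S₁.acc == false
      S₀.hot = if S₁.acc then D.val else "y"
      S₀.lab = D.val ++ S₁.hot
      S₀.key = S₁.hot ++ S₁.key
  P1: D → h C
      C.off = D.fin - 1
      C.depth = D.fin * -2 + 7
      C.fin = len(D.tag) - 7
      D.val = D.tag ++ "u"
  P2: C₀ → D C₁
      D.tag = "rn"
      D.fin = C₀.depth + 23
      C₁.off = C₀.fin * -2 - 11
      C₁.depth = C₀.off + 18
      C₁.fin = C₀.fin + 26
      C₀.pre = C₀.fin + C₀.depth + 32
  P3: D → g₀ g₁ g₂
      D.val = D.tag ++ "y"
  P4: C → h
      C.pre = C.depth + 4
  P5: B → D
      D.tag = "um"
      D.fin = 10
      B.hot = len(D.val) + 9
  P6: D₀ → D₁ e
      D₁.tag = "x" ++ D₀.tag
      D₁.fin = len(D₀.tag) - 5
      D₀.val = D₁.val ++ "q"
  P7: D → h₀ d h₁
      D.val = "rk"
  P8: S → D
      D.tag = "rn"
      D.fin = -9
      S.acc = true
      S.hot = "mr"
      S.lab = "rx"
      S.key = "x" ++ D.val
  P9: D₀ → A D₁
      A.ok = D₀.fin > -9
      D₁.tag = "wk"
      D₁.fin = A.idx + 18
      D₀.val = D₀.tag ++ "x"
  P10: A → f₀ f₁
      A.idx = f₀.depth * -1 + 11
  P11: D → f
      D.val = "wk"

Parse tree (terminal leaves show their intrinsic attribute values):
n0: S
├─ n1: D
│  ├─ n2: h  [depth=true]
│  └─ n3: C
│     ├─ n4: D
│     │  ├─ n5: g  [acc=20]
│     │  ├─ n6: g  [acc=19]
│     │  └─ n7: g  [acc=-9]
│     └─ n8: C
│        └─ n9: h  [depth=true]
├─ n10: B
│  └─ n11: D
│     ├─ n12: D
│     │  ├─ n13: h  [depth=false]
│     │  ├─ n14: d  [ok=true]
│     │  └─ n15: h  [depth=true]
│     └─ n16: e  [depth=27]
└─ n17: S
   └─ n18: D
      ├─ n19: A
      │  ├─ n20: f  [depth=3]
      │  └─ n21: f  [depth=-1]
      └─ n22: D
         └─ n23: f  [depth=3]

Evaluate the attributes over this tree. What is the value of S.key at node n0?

1. n1.tag = "rx"  ["rx"]
2. n1.fin = 7  [7]
3. n2.depth = true  [terminal]
4. n3.off = 6  [D.fin - 1]
5. n3.depth = -7  [D.fin * -2 + 7]
6. n3.fin = -5  [len(D.tag) - 7]
7. n4.tag = "rn"  ["rn"]
8. n4.fin = 16  [C₀.depth + 23]
9. n5.acc = 20  [terminal]
10. n6.acc = 19  [terminal]
11. n7.acc = -9  [terminal]
12. n4.val = "rny"  [D.tag ++ "y"]
13. n8.off = -1  [C₀.fin * -2 - 11]
14. n8.depth = 24  [C₀.off + 18]
15. n8.fin = 21  [C₀.fin + 26]
16. n9.depth = true  [terminal]
17. n8.pre = 28  [C.depth + 4]
18. n3.pre = 20  [C₀.fin + C₀.depth + 32]
19. n1.val = "rxu"  [D.tag ++ "u"]
20. n10.key = true  [true]
21. n11.tag = "um"  ["um"]
22. n11.fin = 10  [10]
23. n12.tag = "xum"  ["x" ++ D₀.tag]
24. n12.fin = -3  [len(D₀.tag) - 5]
25. n13.depth = false  [terminal]
26. n14.ok = true  [terminal]
27. n15.depth = true  [terminal]
28. n12.val = "rk"  ["rk"]
29. n16.depth = 27  [terminal]
30. n11.val = "rkq"  [D₁.val ++ "q"]
31. n10.hot = 12  [len(D.val) + 9]
32. n18.tag = "rn"  ["rn"]
33. n18.fin = -9  [-9]
34. n19.ok = false  [D₀.fin > -9]
35. n20.depth = 3  [terminal]
36. n21.depth = -1  [terminal]
37. n19.idx = 8  [f₀.depth * -1 + 11]
38. n22.tag = "wk"  ["wk"]
39. n22.fin = 26  [A.idx + 18]
40. n23.depth = 3  [terminal]
41. n22.val = "wk"  ["wk"]
42. n18.val = "rnx"  [D₀.tag ++ "x"]
43. n17.acc = true  [true]
44. n17.hot = "mr"  ["mr"]
45. n17.lab = "rx"  ["rx"]
46. n17.key = "xrnx"  ["x" ++ D.val]
47. n0.acc = false  [S₁.acc == false]
48. n0.hot = "rxu"  [if S₁.acc then D.val else "y"]
49. n0.lab = "rxumr"  [D.val ++ S₁.hot]
50. n0.key = "mrxrnx"  [S₁.hot ++ S₁.key]

"mrxrnx"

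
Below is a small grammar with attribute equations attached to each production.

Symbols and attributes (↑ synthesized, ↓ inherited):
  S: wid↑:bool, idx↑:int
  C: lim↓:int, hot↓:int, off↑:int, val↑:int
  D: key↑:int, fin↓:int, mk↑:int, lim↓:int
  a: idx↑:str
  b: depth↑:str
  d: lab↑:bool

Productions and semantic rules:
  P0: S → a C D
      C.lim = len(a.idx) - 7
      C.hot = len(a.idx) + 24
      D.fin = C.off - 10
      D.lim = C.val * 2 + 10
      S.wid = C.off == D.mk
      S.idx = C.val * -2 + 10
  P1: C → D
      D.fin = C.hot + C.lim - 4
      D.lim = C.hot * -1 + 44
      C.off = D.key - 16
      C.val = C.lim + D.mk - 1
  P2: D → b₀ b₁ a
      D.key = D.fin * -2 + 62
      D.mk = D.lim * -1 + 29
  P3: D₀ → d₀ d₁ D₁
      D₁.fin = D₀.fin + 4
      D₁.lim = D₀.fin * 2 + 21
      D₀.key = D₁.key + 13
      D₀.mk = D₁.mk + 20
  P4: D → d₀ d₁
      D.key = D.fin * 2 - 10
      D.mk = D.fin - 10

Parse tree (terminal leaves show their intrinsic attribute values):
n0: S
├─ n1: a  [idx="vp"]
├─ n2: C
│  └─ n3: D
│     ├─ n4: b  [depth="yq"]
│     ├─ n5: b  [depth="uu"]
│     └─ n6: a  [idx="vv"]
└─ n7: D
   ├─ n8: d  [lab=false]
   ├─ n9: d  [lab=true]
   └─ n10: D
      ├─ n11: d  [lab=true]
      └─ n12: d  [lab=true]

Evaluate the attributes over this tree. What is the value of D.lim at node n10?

1. n1.idx = "vp"  [terminal]
2. n2.lim = -5  [len(a.idx) - 7]
3. n2.hot = 26  [len(a.idx) + 24]
4. n3.fin = 17  [C.hot + C.lim - 4]
5. n3.lim = 18  [C.hot * -1 + 44]
6. n4.depth = "yq"  [terminal]
7. n5.depth = "uu"  [terminal]
8. n6.idx = "vv"  [terminal]
9. n3.key = 28  [D.fin * -2 + 62]
10. n3.mk = 11  [D.lim * -1 + 29]
11. n2.off = 12  [D.key - 16]
12. n2.val = 5  [C.lim + D.mk - 1]
13. n7.fin = 2  [C.off - 10]
14. n7.lim = 20  [C.val * 2 + 10]
15. n8.lab = false  [terminal]
16. n9.lab = true  [terminal]
17. n10.fin = 6  [D₀.fin + 4]
18. n10.lim = 25  [D₀.fin * 2 + 21]
19. n11.lab = true  [terminal]
20. n12.lab = true  [terminal]
21. n10.key = 2  [D.fin * 2 - 10]
22. n10.mk = -4  [D.fin - 10]
23. n7.key = 15  [D₁.key + 13]
24. n7.mk = 16  [D₁.mk + 20]
25. n0.wid = false  [C.off == D.mk]
26. n0.idx = 0  [C.val * -2 + 10]

25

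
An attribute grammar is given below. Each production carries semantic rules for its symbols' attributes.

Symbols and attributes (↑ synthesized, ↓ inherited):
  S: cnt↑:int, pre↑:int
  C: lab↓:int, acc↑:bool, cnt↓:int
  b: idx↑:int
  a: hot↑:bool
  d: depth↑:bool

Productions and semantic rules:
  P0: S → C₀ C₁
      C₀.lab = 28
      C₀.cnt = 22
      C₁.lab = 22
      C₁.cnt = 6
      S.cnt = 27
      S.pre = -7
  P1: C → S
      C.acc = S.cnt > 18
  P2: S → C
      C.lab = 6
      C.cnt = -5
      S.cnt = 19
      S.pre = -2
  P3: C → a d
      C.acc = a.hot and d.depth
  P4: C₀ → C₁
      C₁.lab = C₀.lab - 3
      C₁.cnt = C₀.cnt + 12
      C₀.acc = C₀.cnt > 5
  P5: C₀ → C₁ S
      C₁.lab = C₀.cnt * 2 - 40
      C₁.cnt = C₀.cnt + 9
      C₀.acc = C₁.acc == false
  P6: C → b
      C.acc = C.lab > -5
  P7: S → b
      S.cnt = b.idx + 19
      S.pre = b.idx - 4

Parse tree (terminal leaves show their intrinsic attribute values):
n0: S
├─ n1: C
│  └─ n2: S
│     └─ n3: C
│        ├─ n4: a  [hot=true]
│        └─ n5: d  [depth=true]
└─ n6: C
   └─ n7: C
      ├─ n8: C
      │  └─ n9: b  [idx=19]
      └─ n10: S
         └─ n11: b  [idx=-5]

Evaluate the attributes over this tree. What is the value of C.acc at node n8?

1. n1.lab = 28  [28]
2. n1.cnt = 22  [22]
3. n3.lab = 6  [6]
4. n3.cnt = -5  [-5]
5. n4.hot = true  [terminal]
6. n5.depth = true  [terminal]
7. n3.acc = true  [a.hot and d.depth]
8. n2.cnt = 19  [19]
9. n2.pre = -2  [-2]
10. n1.acc = true  [S.cnt > 18]
11. n6.lab = 22  [22]
12. n6.cnt = 6  [6]
13. n7.lab = 19  [C₀.lab - 3]
14. n7.cnt = 18  [C₀.cnt + 12]
15. n8.lab = -4  [C₀.cnt * 2 - 40]
16. n8.cnt = 27  [C₀.cnt + 9]
17. n9.idx = 19  [terminal]
18. n8.acc = true  [C.lab > -5]
19. n11.idx = -5  [terminal]
20. n10.cnt = 14  [b.idx + 19]
21. n10.pre = -9  [b.idx - 4]
22. n7.acc = false  [C₁.acc == false]
23. n6.acc = true  [C₀.cnt > 5]
24. n0.cnt = 27  [27]
25. n0.pre = -7  [-7]

true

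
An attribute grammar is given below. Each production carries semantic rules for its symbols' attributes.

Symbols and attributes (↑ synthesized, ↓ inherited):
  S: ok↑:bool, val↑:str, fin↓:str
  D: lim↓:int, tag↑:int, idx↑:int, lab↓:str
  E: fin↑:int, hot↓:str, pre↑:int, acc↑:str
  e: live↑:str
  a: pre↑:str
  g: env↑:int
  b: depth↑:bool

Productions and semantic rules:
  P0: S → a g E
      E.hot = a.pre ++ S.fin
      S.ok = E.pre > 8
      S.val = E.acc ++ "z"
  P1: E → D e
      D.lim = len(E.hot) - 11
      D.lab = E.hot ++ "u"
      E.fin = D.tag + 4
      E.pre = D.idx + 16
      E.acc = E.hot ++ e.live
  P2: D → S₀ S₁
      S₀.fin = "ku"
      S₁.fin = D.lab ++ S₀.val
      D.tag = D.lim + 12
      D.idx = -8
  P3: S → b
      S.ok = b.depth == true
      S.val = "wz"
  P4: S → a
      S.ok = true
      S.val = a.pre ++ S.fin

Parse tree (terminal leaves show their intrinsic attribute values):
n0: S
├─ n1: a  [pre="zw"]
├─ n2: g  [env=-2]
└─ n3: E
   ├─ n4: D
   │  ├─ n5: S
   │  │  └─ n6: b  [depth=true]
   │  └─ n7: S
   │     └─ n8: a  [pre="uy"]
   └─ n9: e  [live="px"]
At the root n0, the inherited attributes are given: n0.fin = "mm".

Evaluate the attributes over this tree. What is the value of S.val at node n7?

1. n0.fin = "mm"  [given at root]
2. n1.pre = "zw"  [terminal]
3. n2.env = -2  [terminal]
4. n3.hot = "zwmm"  [a.pre ++ S.fin]
5. n4.lim = -7  [len(E.hot) - 11]
6. n4.lab = "zwmmu"  [E.hot ++ "u"]
7. n5.fin = "ku"  ["ku"]
8. n6.depth = true  [terminal]
9. n5.ok = true  [b.depth == true]
10. n5.val = "wz"  ["wz"]
11. n7.fin = "zwmmuwz"  [D.lab ++ S₀.val]
12. n8.pre = "uy"  [terminal]
13. n7.ok = true  [true]
14. n7.val = "uyzwmmuwz"  [a.pre ++ S.fin]
15. n4.tag = 5  [D.lim + 12]
16. n4.idx = -8  [-8]
17. n9.live = "px"  [terminal]
18. n3.fin = 9  [D.tag + 4]
19. n3.pre = 8  [D.idx + 16]
20. n3.acc = "zwmmpx"  [E.hot ++ e.live]
21. n0.ok = false  [E.pre > 8]
22. n0.val = "zwmmpxz"  [E.acc ++ "z"]

"uyzwmmuwz"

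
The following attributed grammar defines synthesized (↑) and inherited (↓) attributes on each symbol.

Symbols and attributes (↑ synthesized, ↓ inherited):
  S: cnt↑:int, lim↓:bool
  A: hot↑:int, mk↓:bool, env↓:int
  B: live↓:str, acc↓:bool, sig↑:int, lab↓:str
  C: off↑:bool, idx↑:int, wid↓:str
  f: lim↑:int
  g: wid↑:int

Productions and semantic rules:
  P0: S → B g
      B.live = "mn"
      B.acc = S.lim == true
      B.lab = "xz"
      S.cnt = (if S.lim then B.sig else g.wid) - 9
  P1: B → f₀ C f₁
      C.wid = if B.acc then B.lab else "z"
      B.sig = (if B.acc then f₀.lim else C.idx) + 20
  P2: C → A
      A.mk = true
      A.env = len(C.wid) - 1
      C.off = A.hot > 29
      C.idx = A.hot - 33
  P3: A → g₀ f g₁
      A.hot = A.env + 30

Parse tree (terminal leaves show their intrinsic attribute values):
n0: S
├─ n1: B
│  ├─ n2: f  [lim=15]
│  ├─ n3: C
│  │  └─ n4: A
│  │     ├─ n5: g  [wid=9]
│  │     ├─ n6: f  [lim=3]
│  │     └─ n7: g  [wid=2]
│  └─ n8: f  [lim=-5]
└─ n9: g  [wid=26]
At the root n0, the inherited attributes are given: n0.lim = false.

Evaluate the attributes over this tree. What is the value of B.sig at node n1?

17

1. n0.lim = false  [given at root]
2. n1.live = "mn"  ["mn"]
3. n1.acc = false  [S.lim == true]
4. n1.lab = "xz"  ["xz"]
5. n2.lim = 15  [terminal]
6. n3.wid = "z"  [if B.acc then B.lab else "z"]
7. n4.mk = true  [true]
8. n4.env = 0  [len(C.wid) - 1]
9. n5.wid = 9  [terminal]
10. n6.lim = 3  [terminal]
11. n7.wid = 2  [terminal]
12. n4.hot = 30  [A.env + 30]
13. n3.off = true  [A.hot > 29]
14. n3.idx = -3  [A.hot - 33]
15. n8.lim = -5  [terminal]
16. n1.sig = 17  [(if B.acc then f₀.lim else C.idx) + 20]
17. n9.wid = 26  [terminal]
18. n0.cnt = 17  [(if S.lim then B.sig else g.wid) - 9]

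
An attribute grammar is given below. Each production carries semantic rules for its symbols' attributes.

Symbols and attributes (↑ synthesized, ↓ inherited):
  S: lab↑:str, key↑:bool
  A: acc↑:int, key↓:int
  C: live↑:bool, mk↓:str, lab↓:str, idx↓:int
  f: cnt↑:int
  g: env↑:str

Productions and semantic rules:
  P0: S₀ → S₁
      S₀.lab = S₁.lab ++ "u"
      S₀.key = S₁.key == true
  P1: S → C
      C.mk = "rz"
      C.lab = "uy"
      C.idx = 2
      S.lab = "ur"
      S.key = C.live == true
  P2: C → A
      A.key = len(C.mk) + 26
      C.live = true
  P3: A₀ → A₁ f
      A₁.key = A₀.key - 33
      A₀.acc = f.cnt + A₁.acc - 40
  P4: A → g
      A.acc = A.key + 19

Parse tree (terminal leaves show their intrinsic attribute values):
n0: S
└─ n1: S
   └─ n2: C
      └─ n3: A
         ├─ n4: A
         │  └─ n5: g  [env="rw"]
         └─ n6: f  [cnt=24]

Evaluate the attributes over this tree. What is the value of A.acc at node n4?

14

1. n2.mk = "rz"  ["rz"]
2. n2.lab = "uy"  ["uy"]
3. n2.idx = 2  [2]
4. n3.key = 28  [len(C.mk) + 26]
5. n4.key = -5  [A₀.key - 33]
6. n5.env = "rw"  [terminal]
7. n4.acc = 14  [A.key + 19]
8. n6.cnt = 24  [terminal]
9. n3.acc = -2  [f.cnt + A₁.acc - 40]
10. n2.live = true  [true]
11. n1.lab = "ur"  ["ur"]
12. n1.key = true  [C.live == true]
13. n0.lab = "uru"  [S₁.lab ++ "u"]
14. n0.key = true  [S₁.key == true]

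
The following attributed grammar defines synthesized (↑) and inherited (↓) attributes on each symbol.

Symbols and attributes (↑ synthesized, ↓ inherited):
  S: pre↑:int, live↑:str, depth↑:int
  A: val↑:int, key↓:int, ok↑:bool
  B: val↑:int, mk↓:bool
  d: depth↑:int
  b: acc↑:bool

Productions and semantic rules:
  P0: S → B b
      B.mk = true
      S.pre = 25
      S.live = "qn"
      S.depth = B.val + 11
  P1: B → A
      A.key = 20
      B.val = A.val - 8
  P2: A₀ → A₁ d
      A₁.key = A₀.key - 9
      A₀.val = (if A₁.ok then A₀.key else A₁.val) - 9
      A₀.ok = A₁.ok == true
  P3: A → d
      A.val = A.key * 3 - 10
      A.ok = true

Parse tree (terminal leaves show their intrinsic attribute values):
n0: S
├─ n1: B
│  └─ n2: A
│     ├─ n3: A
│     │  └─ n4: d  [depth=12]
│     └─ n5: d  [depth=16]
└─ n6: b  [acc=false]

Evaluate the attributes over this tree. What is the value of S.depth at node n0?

14

1. n1.mk = true  [true]
2. n2.key = 20  [20]
3. n3.key = 11  [A₀.key - 9]
4. n4.depth = 12  [terminal]
5. n3.val = 23  [A.key * 3 - 10]
6. n3.ok = true  [true]
7. n5.depth = 16  [terminal]
8. n2.val = 11  [(if A₁.ok then A₀.key else A₁.val) - 9]
9. n2.ok = true  [A₁.ok == true]
10. n1.val = 3  [A.val - 8]
11. n6.acc = false  [terminal]
12. n0.pre = 25  [25]
13. n0.live = "qn"  ["qn"]
14. n0.depth = 14  [B.val + 11]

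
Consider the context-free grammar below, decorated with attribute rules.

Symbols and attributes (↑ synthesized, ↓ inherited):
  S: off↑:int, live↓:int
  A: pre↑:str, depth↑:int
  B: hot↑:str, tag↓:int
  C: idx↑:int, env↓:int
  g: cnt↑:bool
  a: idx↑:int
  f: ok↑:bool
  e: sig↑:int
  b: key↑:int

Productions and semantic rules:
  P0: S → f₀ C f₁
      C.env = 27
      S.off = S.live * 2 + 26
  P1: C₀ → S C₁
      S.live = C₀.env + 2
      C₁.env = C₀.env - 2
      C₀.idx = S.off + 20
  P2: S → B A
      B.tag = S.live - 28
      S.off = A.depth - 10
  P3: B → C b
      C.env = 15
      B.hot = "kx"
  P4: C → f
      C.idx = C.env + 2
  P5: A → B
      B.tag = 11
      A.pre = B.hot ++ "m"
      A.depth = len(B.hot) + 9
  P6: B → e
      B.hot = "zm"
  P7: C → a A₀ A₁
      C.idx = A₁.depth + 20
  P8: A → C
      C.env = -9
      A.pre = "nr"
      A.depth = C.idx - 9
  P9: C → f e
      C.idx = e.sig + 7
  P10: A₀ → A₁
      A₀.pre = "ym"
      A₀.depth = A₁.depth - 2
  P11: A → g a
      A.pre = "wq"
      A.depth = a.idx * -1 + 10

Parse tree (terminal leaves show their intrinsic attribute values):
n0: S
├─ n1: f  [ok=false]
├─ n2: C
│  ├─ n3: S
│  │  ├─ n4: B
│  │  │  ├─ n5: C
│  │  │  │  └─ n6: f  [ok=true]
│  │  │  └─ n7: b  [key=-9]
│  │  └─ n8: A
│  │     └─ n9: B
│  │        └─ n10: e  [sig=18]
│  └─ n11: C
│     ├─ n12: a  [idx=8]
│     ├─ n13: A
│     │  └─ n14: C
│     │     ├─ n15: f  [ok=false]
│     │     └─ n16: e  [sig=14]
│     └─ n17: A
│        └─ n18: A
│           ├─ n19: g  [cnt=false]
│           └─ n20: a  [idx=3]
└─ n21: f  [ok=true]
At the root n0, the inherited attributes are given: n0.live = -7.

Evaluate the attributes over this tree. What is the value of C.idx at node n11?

25

1. n0.live = -7  [given at root]
2. n1.ok = false  [terminal]
3. n2.env = 27  [27]
4. n3.live = 29  [C₀.env + 2]
5. n4.tag = 1  [S.live - 28]
6. n5.env = 15  [15]
7. n6.ok = true  [terminal]
8. n5.idx = 17  [C.env + 2]
9. n7.key = -9  [terminal]
10. n4.hot = "kx"  ["kx"]
11. n9.tag = 11  [11]
12. n10.sig = 18  [terminal]
13. n9.hot = "zm"  ["zm"]
14. n8.pre = "zmm"  [B.hot ++ "m"]
15. n8.depth = 11  [len(B.hot) + 9]
16. n3.off = 1  [A.depth - 10]
17. n11.env = 25  [C₀.env - 2]
18. n12.idx = 8  [terminal]
19. n14.env = -9  [-9]
20. n15.ok = false  [terminal]
21. n16.sig = 14  [terminal]
22. n14.idx = 21  [e.sig + 7]
23. n13.pre = "nr"  ["nr"]
24. n13.depth = 12  [C.idx - 9]
25. n19.cnt = false  [terminal]
26. n20.idx = 3  [terminal]
27. n18.pre = "wq"  ["wq"]
28. n18.depth = 7  [a.idx * -1 + 10]
29. n17.pre = "ym"  ["ym"]
30. n17.depth = 5  [A₁.depth - 2]
31. n11.idx = 25  [A₁.depth + 20]
32. n2.idx = 21  [S.off + 20]
33. n21.ok = true  [terminal]
34. n0.off = 12  [S.live * 2 + 26]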